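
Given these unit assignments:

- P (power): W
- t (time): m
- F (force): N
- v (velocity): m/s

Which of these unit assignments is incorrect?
t

The variable t (time) should have units s, not m.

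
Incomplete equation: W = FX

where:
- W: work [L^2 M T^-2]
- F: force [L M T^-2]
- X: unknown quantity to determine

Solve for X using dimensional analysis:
X = d (distance), dimensions [L]

W has dimensions [L^2 M T^-2]; the rest of the RHS (F) has dimensions [L M T^-2].
So X must have dimensions [L] — X = d (distance).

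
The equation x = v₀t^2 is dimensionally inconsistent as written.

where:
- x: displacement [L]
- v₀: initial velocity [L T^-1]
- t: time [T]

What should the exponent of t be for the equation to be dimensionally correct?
The exponent of t should be 1: x = v₀t

The LHS x has dimensions [L]; t has dimensions [T].
As written, the RHS v₀t^2 (exponent 2 on t) has dimensions [L T], which does not match.
With exponent 1, the RHS v₀t has dimensions [L], matching the LHS.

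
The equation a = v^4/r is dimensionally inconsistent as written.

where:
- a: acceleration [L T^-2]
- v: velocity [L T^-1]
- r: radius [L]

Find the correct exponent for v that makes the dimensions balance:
The exponent of v should be 2: a = v^2/r

The LHS a has dimensions [L T^-2]; v has dimensions [L T^-1].
As written, the RHS v^4/r (exponent 4 on v) has dimensions [L^3 T^-4], which does not match.
With exponent 2, the RHS v^2/r has dimensions [L T^-2], matching the LHS.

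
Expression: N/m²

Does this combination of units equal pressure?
Yes

The expression N/m² has dimensions [L^-1 M T^-2], which is exactly pressure [L^-1 M T^-2].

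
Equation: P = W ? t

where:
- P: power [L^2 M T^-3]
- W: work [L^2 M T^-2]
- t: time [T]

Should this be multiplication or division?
division (÷): P = W ÷ t

P [L^2 M T^-3]; W [L^2 M T^-2]; t [T].
W × t → [L^2 M T^-1] ✗
W ÷ t → [L^2 M T^-3] ✓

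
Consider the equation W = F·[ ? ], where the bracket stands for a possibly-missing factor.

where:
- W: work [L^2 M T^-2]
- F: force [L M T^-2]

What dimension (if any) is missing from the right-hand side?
[L] — length (e.g. a distance d)

W has dimensions [L^2 M T^-2]; F has dimensions [L M T^-2].
The bracketed factor must supply [L^2 M T^-2] / [L M T^-2] = [L].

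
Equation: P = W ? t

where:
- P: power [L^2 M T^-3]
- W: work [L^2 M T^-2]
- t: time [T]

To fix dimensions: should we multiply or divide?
division (÷): P = W ÷ t

P [L^2 M T^-3]; W [L^2 M T^-2]; t [T].
W × t → [L^2 M T^-1] ✗
W ÷ t → [L^2 M T^-3] ✓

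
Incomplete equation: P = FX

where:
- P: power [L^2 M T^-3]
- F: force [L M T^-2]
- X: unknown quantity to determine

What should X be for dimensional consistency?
X = v (velocity), dimensions [L T^-1]

P has dimensions [L^2 M T^-3]; the rest of the RHS (F) has dimensions [L M T^-2].
So X must have dimensions [L T^-1] — X = v (velocity).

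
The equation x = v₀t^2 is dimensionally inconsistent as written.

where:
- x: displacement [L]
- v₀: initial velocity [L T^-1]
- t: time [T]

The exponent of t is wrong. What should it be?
The exponent of t should be 1: x = v₀t

The LHS x has dimensions [L]; t has dimensions [T].
As written, the RHS v₀t^2 (exponent 2 on t) has dimensions [L T], which does not match.
With exponent 1, the RHS v₀t has dimensions [L], matching the LHS.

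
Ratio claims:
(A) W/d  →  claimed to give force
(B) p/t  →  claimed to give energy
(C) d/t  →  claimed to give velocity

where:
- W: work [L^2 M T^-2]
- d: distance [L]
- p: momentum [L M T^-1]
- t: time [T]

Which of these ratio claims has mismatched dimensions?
(B) p/t does not give energy

(A) W/d: [L M T^-2] = force [L M T^-2] ✓
(B) p/t: [L M T^-2] ≠ energy [L^2 M T^-2] ✗
(C) d/t: [L T^-1] = velocity [L T^-1] ✓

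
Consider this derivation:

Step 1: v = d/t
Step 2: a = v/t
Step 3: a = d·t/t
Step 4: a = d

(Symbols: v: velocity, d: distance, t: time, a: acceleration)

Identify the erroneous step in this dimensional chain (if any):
Step 3

Step 1: v = d/t → LHS [L T^-1], RHS [L T^-1] ✓
Step 2: a = v/t → LHS [L T^-2], RHS [L T^-2] ✓
Step 3: a = d·t/t → LHS [L T^-2], RHS [L] ✗

The first dimensional inconsistency appears in step 3: a = d·t/t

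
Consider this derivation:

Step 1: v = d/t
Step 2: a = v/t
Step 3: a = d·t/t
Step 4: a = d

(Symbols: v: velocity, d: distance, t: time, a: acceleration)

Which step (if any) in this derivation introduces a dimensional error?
Step 3

Step 1: v = d/t → LHS [L T^-1], RHS [L T^-1] ✓
Step 2: a = v/t → LHS [L T^-2], RHS [L T^-2] ✓
Step 3: a = d·t/t → LHS [L T^-2], RHS [L] ✗

The first dimensional inconsistency appears in step 3: a = d·t/t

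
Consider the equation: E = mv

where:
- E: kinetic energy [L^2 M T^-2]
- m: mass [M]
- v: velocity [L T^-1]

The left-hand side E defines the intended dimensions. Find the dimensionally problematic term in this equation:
The right-hand side term mv

E has dimensions [L^2 M T^-2], but mv has dimensions [L M T^-1], so the term mv is dimensionally wrong for E.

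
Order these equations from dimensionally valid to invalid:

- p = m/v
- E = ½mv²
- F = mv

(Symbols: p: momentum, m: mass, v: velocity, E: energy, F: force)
Dimensionally correct: E = ½mv²
Dimensionally incorrect: p = m/v, F = mv
Ordered (correct first, then incorrect): E = ½mv², p = m/v, F = mv

- p = m/v: LHS [L M T^-1], RHS [L^-1 M T] → incorrect ✗
- E = ½mv²: LHS [L^2 M T^-2], RHS [L^2 M T^-2] → correct ✓
- F = mv: LHS [L M T^-2], RHS [L M T^-1] → incorrect ✗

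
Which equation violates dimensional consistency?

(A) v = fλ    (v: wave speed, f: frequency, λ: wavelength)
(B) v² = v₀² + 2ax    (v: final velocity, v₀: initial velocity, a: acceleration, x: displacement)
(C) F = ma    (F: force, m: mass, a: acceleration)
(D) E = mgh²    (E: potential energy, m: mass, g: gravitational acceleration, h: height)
(D) E = mgh²

The equation (D) E = mgh² is dimensionally incorrect.

LHS (E): [L^2 M T^-2]
RHS (mgh²): [L^3 M T^-2] ✗

The dimensions do not match. The other three equations balance.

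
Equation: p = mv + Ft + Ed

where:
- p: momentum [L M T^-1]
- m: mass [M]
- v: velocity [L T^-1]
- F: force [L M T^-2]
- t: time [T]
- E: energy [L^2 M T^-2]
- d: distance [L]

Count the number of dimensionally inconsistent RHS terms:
1

LHS p: [L M T^-1]
- mv: [L M T^-1] ✓
- Ft: [L M T^-1] ✓
- Ed: [L^3 M T^-2] ✗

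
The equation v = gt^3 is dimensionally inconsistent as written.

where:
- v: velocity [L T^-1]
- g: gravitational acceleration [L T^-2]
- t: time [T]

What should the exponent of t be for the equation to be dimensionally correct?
The exponent of t should be 1: v = gt

The LHS v has dimensions [L T^-1]; t has dimensions [T].
As written, the RHS gt^3 (exponent 3 on t) has dimensions [L T], which does not match.
With exponent 1, the RHS gt has dimensions [L T^-1], matching the LHS.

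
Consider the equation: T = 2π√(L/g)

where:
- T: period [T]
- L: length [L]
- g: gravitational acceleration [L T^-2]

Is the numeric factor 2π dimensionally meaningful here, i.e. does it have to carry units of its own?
No

T has dimensions [T] and √(L/g) already has dimensions [T], so the equation balances without 2π contributing any dimensions. 2π is a pure (dimensionless) number; changing or removing it would not affect dimensional consistency.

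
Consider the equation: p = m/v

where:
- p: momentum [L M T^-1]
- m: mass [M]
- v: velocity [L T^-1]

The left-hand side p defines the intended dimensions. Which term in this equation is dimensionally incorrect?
The right-hand side term m/v

p has dimensions [L M T^-1], but m/v has dimensions [L^-1 M T], so the term m/v is dimensionally wrong for p.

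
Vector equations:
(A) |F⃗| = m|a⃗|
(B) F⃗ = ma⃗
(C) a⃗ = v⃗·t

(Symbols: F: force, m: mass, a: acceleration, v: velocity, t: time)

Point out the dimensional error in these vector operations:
(C) a⃗ = v⃗·t

(A) |F⃗| = m|a⃗|: LHS [L M T^-2], RHS [L M T^-2] ✓ — magnitudes of vectors are scalars
(B) F⃗ = ma⃗: LHS [L M T^-2], RHS [L M T^-2] ✓ — Force and acceleration are vectors, mass is a scalar
(C) a⃗ = v⃗·t: LHS [L T^-2], RHS [L] ✗ — acceleration is velocity per time; should be v⃗/t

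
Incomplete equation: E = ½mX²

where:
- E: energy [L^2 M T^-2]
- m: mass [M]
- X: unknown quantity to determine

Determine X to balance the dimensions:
X = v (velocity), dimensions [L T^-1]

E has dimensions [L^2 M T^-2]; the rest of the RHS (½m) has dimensions [M].
So X² must have dimensions [L^2 T^-2], i.e. X has dimensions [L T^-1] — X = v (velocity).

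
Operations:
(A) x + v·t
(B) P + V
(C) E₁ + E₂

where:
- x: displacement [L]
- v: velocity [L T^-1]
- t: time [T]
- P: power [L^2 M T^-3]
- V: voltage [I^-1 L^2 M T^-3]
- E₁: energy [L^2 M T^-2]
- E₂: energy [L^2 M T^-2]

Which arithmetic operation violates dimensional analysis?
(B) P + V

(A) x + v·t: x [L] and v·t [L] — same dimensions ✓
(B) P + V: P [L^2 M T^-3] and V [I^-1 L^2 M T^-3] — different dimensions cannot be added/subtracted ✗
(C) E₁ + E₂: E₁ [L^2 M T^-2] and E₂ [L^2 M T^-2] — same dimensions ✓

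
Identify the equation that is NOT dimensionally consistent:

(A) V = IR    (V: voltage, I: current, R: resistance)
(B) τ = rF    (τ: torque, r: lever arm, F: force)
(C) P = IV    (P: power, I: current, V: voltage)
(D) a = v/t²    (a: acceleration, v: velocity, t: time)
(D) a = v/t²

The equation (D) a = v/t² is dimensionally incorrect.

LHS (a): [L T^-2]
RHS (v/t²): [L T^-3] ✗

The dimensions do not match. The other three equations balance.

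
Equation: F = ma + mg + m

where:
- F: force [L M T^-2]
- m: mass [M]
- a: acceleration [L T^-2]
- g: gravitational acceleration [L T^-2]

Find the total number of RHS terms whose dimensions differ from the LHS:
1

LHS F: [L M T^-2]
- ma: [L M T^-2] ✓
- mg: [L M T^-2] ✓
- m: [M] ✗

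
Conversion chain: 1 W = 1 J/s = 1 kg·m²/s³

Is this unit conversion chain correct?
The chain is correct (no errors).

Correct: Watt is Joule per second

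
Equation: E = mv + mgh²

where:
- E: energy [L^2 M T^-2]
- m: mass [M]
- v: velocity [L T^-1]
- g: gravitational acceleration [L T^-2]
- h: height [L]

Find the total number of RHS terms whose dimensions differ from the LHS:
2

LHS E: [L^2 M T^-2]
- mv: [L M T^-1] ✗
- mgh²: [L^3 M T^-2] ✗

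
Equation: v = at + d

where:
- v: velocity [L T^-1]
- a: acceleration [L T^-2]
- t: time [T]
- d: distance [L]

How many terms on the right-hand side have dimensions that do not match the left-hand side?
1

LHS v: [L T^-1]
- at: [L T^-1] ✓
- d: [L] ✗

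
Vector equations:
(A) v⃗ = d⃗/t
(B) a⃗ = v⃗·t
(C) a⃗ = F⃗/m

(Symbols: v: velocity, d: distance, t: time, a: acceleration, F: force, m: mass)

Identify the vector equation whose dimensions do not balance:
(B) a⃗ = v⃗·t

(A) v⃗ = d⃗/t: LHS [L T^-1], RHS [L T^-1] ✓ — displacement (vector) divided by time (scalar)
(B) a⃗ = v⃗·t: LHS [L T^-2], RHS [L] ✗ — acceleration is velocity per time; should be v⃗/t
(C) a⃗ = F⃗/m: LHS [L T^-2], RHS [L T^-2] ✓ — force (vector) divided by mass (scalar)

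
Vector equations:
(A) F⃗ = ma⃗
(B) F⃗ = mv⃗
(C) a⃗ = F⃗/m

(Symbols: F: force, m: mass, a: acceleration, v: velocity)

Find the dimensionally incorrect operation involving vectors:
(B) F⃗ = mv⃗

(A) F⃗ = ma⃗: LHS [L M T^-2], RHS [L M T^-2] ✓ — Force and acceleration are vectors, mass is a scalar
(B) F⃗ = mv⃗: LHS [L M T^-2], RHS [L M T^-1] ✗ — mass times velocity is momentum, not force; should be ma⃗
(C) a⃗ = F⃗/m: LHS [L T^-2], RHS [L T^-2] ✓ — force (vector) divided by mass (scalar)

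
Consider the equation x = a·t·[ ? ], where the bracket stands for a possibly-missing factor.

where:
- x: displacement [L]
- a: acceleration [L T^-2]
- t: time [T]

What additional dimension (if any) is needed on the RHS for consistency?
[T] — time (e.g. t)

x has dimensions [L]; a·t has dimensions [L T^-1].
The bracketed factor must supply [L] / [L T^-1] = [T].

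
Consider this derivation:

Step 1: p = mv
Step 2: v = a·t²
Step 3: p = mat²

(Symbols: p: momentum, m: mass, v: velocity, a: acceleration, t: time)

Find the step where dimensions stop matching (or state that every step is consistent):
Step 2

Step 1: p = mv → LHS [L M T^-1], RHS [L M T^-1] ✓
Step 2: v = a·t² → LHS [L T^-1], RHS [L] ✗

The first dimensional inconsistency appears in step 2: v = a·t²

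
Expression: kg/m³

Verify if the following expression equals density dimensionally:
Yes

The expression kg/m³ has dimensions [L^-3 M], which is exactly density [L^-3 M].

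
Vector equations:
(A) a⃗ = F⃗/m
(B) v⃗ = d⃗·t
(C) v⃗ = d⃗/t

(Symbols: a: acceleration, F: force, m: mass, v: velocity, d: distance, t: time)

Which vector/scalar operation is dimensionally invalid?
(B) v⃗ = d⃗·t

(A) a⃗ = F⃗/m: LHS [L T^-2], RHS [L T^-2] ✓ — force (vector) divided by mass (scalar)
(B) v⃗ = d⃗·t: LHS [L T^-1], RHS [L T] ✗ — velocity is displacement per time; should be d⃗/t
(C) v⃗ = d⃗/t: LHS [L T^-1], RHS [L T^-1] ✓ — displacement (vector) divided by time (scalar)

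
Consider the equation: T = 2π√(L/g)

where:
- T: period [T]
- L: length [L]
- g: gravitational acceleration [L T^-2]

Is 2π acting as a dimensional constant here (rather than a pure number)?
No

T has dimensions [T] and √(L/g) already has dimensions [T], so the equation balances without 2π contributing any dimensions. 2π is a pure (dimensionless) number; changing or removing it would not affect dimensional consistency.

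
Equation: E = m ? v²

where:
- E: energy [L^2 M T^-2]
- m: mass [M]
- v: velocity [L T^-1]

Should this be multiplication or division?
multiplication (×): E = m × v²

E [L^2 M T^-2]; m [M]; v² [L^2 T^-2].
m × v² → [L^2 M T^-2] ✓
m ÷ v² → [L^-2 M T^2] ✗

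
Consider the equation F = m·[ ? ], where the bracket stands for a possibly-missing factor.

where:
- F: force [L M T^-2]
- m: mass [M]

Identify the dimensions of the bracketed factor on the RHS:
[L T^-2] — acceleration (e.g. a)

F has dimensions [L M T^-2]; m has dimensions [M].
The bracketed factor must supply [L M T^-2] / [M] = [L T^-2].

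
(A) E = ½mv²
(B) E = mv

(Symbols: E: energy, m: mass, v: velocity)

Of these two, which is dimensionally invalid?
(B)

(A) E = ½mv²: LHS [L^2 M T^-2], RHS [L^2 M T^-2] ✓
(B) E = mv: LHS [L^2 M T^-2], RHS [L M T^-1] ✗

Expression (B) E = mv is dimensionally incorrect.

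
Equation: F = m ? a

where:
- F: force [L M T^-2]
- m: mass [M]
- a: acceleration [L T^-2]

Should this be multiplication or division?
multiplication (×): F = m × a

F [L M T^-2]; m [M]; a [L T^-2].
m × a → [L M T^-2] ✓
m ÷ a → [L^-1 M T^2] ✗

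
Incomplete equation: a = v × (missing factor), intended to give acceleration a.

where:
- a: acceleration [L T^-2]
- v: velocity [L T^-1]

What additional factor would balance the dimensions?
1/t (inverse time), dimensions [T^-1]

a has dimensions [L T^-2] and v has dimensions [L T^-1].
The missing factor must have dimensions [L T^-2] / [L T^-1] = [T^-1], i.e. inverse time (1/t).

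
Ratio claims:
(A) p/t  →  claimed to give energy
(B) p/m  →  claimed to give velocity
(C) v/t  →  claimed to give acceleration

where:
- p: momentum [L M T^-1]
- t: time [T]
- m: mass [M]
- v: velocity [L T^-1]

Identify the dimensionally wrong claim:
(A) p/t does not give energy

(A) p/t: [L M T^-2] ≠ energy [L^2 M T^-2] ✗
(B) p/m: [L T^-1] = velocity [L T^-1] ✓
(C) v/t: [L T^-2] = acceleration [L T^-2] ✓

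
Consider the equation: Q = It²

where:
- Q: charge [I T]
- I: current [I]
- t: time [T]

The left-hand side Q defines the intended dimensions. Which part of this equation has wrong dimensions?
The right-hand side term It²

Q has dimensions [I T], but It² has dimensions [I T^2], so the term It² is dimensionally wrong for Q.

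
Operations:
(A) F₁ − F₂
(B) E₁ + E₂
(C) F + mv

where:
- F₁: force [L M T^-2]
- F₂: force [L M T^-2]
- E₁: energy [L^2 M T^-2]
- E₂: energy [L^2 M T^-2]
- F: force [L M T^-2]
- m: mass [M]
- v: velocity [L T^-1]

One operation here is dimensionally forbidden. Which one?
(C) F + mv

(A) F₁ − F₂: F₁ [L M T^-2] and F₂ [L M T^-2] — same dimensions ✓
(B) E₁ + E₂: E₁ [L^2 M T^-2] and E₂ [L^2 M T^-2] — same dimensions ✓
(C) F + mv: F [L M T^-2] and mv [L M T^-1] — different dimensions cannot be added/subtracted ✗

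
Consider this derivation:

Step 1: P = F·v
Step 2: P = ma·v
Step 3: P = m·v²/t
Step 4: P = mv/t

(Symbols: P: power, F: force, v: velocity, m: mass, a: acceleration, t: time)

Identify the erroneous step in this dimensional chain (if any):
Step 4

Step 1: P = F·v → LHS [L^2 M T^-3], RHS [L^2 M T^-3] ✓
Step 2: P = ma·v → LHS [L^2 M T^-3], RHS [L^2 M T^-3] ✓
Step 3: P = m·v²/t → LHS [L^2 M T^-3], RHS [L^2 M T^-3] ✓
Step 4: P = mv/t → LHS [L^2 M T^-3], RHS [L M T^-2] ✗

The first dimensional inconsistency appears in step 4: P = mv/t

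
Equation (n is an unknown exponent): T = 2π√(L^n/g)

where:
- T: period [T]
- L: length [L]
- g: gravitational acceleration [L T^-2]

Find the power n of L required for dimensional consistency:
n = 1

T has dimensions [T]; L has dimensions [L].
With n = 1: 2π√(L^1/g) has dimensions [T], matching the LHS ✓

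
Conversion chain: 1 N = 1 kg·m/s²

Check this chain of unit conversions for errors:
The chain is correct (no errors).

Correct: Newton is defined as kg·m/s²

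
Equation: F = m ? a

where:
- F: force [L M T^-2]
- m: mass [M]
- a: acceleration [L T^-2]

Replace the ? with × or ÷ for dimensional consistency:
multiplication (×): F = m × a

F [L M T^-2]; m [M]; a [L T^-2].
m × a → [L M T^-2] ✓
m ÷ a → [L^-1 M T^2] ✗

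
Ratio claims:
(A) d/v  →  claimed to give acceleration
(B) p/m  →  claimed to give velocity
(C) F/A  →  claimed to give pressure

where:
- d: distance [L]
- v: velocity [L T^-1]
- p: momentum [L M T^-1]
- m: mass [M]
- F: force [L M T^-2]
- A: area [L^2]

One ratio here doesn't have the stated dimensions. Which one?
(A) d/v does not give acceleration

(A) d/v: [T] ≠ acceleration [L T^-2] ✗
(B) p/m: [L T^-1] = velocity [L T^-1] ✓
(C) F/A: [L^-1 M T^-2] = pressure [L^-1 M T^-2] ✓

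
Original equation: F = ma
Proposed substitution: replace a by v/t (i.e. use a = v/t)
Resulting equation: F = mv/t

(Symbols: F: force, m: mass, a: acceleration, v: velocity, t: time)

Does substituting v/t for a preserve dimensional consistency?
Yes

[a] = [L T^-2] and [v/t] = [L T^-2]. These match, so the substitution replaces a quantity by one of the same dimensions and the result F = mv/t has LHS [L M T^-2] vs RHS [L M T^-2] — still consistent.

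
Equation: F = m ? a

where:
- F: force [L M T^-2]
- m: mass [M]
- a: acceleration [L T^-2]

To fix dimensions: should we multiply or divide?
multiplication (×): F = m × a

F [L M T^-2]; m [M]; a [L T^-2].
m × a → [L M T^-2] ✓
m ÷ a → [L^-1 M T^2] ✗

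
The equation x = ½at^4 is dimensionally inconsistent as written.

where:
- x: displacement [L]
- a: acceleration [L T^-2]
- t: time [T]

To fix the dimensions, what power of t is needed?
The exponent of t should be 2: x = ½at^2

The LHS x has dimensions [L]; t has dimensions [T].
As written, the RHS ½at^4 (exponent 4 on t) has dimensions [L T^2], which does not match.
With exponent 2, the RHS ½at^2 has dimensions [L], matching the LHS.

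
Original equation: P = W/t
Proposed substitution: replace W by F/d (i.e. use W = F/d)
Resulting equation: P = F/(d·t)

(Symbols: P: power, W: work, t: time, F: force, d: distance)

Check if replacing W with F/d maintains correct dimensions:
No

[W] = [L^2 M T^-2] and [F/d] = [M T^-2]. These differ, so the substitution replaces a quantity by one of different dimensions and the result P = F/(d·t) has LHS [L^2 M T^-3] vs RHS [M T^-3] — inconsistent.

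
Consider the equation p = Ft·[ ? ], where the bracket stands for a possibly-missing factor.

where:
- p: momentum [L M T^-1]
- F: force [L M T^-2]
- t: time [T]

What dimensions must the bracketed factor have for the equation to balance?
Nothing is missing — the bracketed factor must be dimensionless.

p has dimensions [L M T^-1] and Ft already has dimensions [L M T^-1], so p = Ft is dimensionally complete.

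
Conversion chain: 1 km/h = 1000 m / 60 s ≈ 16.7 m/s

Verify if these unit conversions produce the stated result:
The chain is incorrect (it contains an error).

Incorrect: 1 h = 3600 s, not 60 s (1 km/h ≈ 0.278 m/s)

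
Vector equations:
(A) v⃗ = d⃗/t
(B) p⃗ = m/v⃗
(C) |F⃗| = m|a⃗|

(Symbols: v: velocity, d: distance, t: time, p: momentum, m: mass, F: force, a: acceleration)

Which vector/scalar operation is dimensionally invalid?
(B) p⃗ = m/v⃗

(A) v⃗ = d⃗/t: LHS [L T^-1], RHS [L T^-1] ✓ — displacement (vector) divided by time (scalar)
(B) p⃗ = m/v⃗: LHS [L M T^-1], RHS [L^-1 M T] ✗ — momentum is mass times velocity; should be mv⃗ (and division by a vector is undefined)
(C) |F⃗| = m|a⃗|: LHS [L M T^-2], RHS [L M T^-2] ✓ — magnitudes of vectors are scalars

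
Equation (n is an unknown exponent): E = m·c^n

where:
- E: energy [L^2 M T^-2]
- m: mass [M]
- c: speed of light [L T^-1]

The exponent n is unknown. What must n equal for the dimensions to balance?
n = 2

E has dimensions [L^2 M T^-2]; c has dimensions [L T^-1].
The rest of the RHS has dimensions [M], so c^n must supply [L^2 T^-2].
With n = 2: m·c^2 has dimensions [L^2 M T^-2], matching the LHS ✓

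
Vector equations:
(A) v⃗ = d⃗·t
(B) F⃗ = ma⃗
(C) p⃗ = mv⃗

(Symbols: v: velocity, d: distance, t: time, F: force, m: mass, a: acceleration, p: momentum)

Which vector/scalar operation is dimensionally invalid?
(A) v⃗ = d⃗·t

(A) v⃗ = d⃗·t: LHS [L T^-1], RHS [L T] ✗ — velocity is displacement per time; should be d⃗/t
(B) F⃗ = ma⃗: LHS [L M T^-2], RHS [L M T^-2] ✓ — Force and acceleration are vectors, mass is a scalar
(C) p⃗ = mv⃗: LHS [L M T^-1], RHS [L M T^-1] ✓ — mass (scalar) times velocity (vector)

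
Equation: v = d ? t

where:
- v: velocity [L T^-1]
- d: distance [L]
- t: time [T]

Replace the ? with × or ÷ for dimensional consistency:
division (÷): v = d ÷ t

v [L T^-1]; d [L]; t [T].
d × t → [L T] ✗
d ÷ t → [L T^-1] ✓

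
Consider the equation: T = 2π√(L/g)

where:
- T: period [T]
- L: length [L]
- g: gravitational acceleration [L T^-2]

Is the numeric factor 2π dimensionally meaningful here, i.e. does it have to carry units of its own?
No

T has dimensions [T] and √(L/g) already has dimensions [T], so the equation balances without 2π contributing any dimensions. 2π is a pure (dimensionless) number; changing or removing it would not affect dimensional consistency.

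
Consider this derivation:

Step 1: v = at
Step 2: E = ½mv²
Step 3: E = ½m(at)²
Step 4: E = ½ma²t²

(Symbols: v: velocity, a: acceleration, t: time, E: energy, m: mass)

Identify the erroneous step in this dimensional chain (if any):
No step introduces an error — all steps are dimensionally consistent.

Step 1: v = at → LHS [L T^-1], RHS [L T^-1] ✓
Step 2: E = ½mv² → LHS [L^2 M T^-2], RHS [L^2 M T^-2] ✓
Step 3: E = ½m(at)² → LHS [L^2 M T^-2], RHS [L^2 M T^-2] ✓
Step 4: E = ½ma²t² → LHS [L^2 M T^-2], RHS [L^2 M T^-2] ✓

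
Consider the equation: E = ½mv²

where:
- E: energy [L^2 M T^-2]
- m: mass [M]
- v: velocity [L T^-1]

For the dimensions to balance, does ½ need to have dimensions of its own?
No

E has dimensions [L^2 M T^-2] and mv² already has dimensions [L^2 M T^-2], so the equation balances without ½ contributing any dimensions. ½ is a pure (dimensionless) number; changing or removing it would not affect dimensional consistency.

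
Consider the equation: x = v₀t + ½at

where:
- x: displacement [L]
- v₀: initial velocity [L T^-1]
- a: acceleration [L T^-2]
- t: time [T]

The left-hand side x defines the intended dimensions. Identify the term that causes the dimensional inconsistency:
The term ½at

Checking each RHS term against the LHS:
- v₀t: [L] — matches x [L] ✓
- ½at: [L T^-1] — does NOT match x [L] ✗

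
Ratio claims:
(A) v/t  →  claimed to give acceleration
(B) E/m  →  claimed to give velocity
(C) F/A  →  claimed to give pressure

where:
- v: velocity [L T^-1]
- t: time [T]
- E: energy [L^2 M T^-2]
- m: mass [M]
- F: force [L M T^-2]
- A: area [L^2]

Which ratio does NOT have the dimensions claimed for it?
(B) E/m does not give velocity

(A) v/t: [L T^-2] = acceleration [L T^-2] ✓
(B) E/m: [L^2 T^-2] ≠ velocity [L T^-1] ✗
(C) F/A: [L^-1 M T^-2] = pressure [L^-1 M T^-2] ✓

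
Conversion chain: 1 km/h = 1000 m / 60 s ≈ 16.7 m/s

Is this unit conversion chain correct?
The chain is incorrect (it contains an error).

Incorrect: 1 h = 3600 s, not 60 s (1 km/h ≈ 0.278 m/s)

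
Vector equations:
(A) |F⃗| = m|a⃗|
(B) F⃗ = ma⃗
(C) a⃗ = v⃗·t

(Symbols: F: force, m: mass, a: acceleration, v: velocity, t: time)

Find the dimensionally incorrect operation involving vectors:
(C) a⃗ = v⃗·t

(A) |F⃗| = m|a⃗|: LHS [L M T^-2], RHS [L M T^-2] ✓ — magnitudes of vectors are scalars
(B) F⃗ = ma⃗: LHS [L M T^-2], RHS [L M T^-2] ✓ — Force and acceleration are vectors, mass is a scalar
(C) a⃗ = v⃗·t: LHS [L T^-2], RHS [L] ✗ — acceleration is velocity per time; should be v⃗/t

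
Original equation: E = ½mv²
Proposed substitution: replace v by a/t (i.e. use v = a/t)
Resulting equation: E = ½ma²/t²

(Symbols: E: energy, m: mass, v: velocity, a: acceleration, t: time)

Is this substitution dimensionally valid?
No

[v] = [L T^-1] and [a/t] = [L T^-3]. These differ, so the substitution replaces a quantity by one of different dimensions and the result E = ½ma²/t² has LHS [L^2 M T^-2] vs RHS [L^2 M T^-6] — inconsistent.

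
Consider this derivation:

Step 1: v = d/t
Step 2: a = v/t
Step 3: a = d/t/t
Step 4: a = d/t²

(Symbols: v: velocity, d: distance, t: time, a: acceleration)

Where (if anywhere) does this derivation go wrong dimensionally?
No step introduces an error — all steps are dimensionally consistent.

Step 1: v = d/t → LHS [L T^-1], RHS [L T^-1] ✓
Step 2: a = v/t → LHS [L T^-2], RHS [L T^-2] ✓
Step 3: a = d/t/t → LHS [L T^-2], RHS [L T^-2] ✓
Step 4: a = d/t² → LHS [L T^-2], RHS [L T^-2] ✓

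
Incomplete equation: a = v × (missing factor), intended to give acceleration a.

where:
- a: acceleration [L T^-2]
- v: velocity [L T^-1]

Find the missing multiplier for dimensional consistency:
1/t (inverse time), dimensions [T^-1]

a has dimensions [L T^-2] and v has dimensions [L T^-1].
The missing factor must have dimensions [L T^-2] / [L T^-1] = [T^-1], i.e. inverse time (1/t).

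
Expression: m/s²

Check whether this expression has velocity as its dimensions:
No

The expression m/s² has dimensions [L T^-2], but velocity has dimensions [L T^-1].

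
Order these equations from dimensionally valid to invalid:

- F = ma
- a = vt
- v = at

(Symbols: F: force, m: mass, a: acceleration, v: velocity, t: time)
Dimensionally correct: F = ma, v = at
Dimensionally incorrect: a = vt
Ordered (correct first, then incorrect): F = ma, v = at, a = vt

- F = ma: LHS [L M T^-2], RHS [L M T^-2] → correct ✓
- a = vt: LHS [L T^-2], RHS [L] → incorrect ✗
- v = at: LHS [L T^-1], RHS [L T^-1] → correct ✓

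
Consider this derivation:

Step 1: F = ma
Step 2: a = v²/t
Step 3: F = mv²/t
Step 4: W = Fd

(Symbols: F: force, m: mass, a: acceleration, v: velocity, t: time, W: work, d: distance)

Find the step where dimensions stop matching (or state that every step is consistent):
Step 2

Step 1: F = ma → LHS [L M T^-2], RHS [L M T^-2] ✓
Step 2: a = v²/t → LHS [L T^-2], RHS [L^2 T^-3] ✗

The first dimensional inconsistency appears in step 2: a = v²/t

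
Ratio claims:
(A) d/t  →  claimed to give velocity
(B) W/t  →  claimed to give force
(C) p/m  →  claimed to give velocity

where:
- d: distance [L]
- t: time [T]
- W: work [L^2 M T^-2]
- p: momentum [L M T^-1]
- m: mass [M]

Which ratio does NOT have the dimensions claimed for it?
(B) W/t does not give force

(A) d/t: [L T^-1] = velocity [L T^-1] ✓
(B) W/t: [L^2 M T^-3] ≠ force [L M T^-2] ✗
(C) p/m: [L T^-1] = velocity [L T^-1] ✓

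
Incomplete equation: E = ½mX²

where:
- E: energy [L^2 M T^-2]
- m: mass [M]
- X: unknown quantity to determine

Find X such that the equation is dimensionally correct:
X = v (velocity), dimensions [L T^-1]

E has dimensions [L^2 M T^-2]; the rest of the RHS (½m) has dimensions [M].
So X² must have dimensions [L^2 T^-2], i.e. X has dimensions [L T^-1] — X = v (velocity).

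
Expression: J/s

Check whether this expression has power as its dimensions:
Yes

The expression J/s has dimensions [L^2 M T^-3], which is exactly power [L^2 M T^-3].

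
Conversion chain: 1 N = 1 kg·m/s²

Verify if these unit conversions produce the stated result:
The chain is correct (no errors).

Correct: Newton is defined as kg·m/s²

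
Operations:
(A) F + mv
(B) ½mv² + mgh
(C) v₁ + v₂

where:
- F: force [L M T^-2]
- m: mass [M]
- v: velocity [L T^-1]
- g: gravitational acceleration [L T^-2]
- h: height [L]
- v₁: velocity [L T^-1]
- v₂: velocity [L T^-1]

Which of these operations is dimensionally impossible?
(A) F + mv

(A) F + mv: F [L M T^-2] and mv [L M T^-1] — different dimensions cannot be added/subtracted ✗
(B) ½mv² + mgh: ½mv² [L^2 M T^-2] and mgh [L^2 M T^-2] — same dimensions ✓
(C) v₁ + v₂: v₁ [L T^-1] and v₂ [L T^-1] — same dimensions ✓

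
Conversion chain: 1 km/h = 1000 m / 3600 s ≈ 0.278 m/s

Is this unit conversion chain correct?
The chain is correct (no errors).

Correct: 1 km = 1000 m, 1 h = 3600 s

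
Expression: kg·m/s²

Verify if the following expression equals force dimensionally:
Yes

The expression kg·m/s² has dimensions [L M T^-2], which is exactly force [L M T^-2].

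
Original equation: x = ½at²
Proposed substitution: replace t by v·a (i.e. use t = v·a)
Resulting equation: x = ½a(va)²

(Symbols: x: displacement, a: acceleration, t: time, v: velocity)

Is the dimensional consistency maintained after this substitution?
No

[t] = [T] and [v·a] = [L^2 T^-3]. These differ, so the substitution replaces a quantity by one of different dimensions and the result x = ½a(va)² has LHS [L] vs RHS [L^5 T^-8] — inconsistent.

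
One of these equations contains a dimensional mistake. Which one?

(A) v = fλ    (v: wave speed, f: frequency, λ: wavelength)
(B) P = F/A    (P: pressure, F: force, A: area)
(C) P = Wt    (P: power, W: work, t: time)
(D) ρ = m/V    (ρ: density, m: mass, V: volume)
(C) P = Wt

The equation (C) P = Wt is dimensionally incorrect.

LHS (P): [L^2 M T^-3]
RHS (Wt): [L^2 M T^-1] ✗

The dimensions do not match. The other three equations balance.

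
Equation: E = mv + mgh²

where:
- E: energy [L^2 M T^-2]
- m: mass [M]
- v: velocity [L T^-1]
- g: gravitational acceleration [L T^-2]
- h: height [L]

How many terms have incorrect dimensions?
2

LHS E: [L^2 M T^-2]
- mv: [L M T^-1] ✗
- mgh²: [L^3 M T^-2] ✗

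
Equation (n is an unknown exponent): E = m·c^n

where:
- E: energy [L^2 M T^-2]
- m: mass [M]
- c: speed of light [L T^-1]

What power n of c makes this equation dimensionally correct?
n = 2

E has dimensions [L^2 M T^-2]; c has dimensions [L T^-1].
The rest of the RHS has dimensions [M], so c^n must supply [L^2 T^-2].
With n = 2: m·c^2 has dimensions [L^2 M T^-2], matching the LHS ✓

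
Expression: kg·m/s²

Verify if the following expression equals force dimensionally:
Yes

The expression kg·m/s² has dimensions [L M T^-2], which is exactly force [L M T^-2].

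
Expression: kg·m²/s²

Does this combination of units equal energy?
Yes

The expression kg·m²/s² has dimensions [L^2 M T^-2], which is exactly energy [L^2 M T^-2].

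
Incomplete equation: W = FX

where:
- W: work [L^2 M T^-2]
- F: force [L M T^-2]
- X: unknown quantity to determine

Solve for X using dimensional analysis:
X = d (distance), dimensions [L]

W has dimensions [L^2 M T^-2]; the rest of the RHS (F) has dimensions [L M T^-2].
So X must have dimensions [L] — X = d (distance).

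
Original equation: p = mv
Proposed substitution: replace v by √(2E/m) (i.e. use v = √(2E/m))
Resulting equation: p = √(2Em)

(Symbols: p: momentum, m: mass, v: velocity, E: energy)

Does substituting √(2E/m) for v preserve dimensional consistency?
Yes

[v] = [L T^-1] and [√(2E/m)] = [L T^-1]. These match, so the substitution replaces a quantity by one of the same dimensions and the result p = √(2Em) has LHS [L M T^-1] vs RHS [L M T^-1] — still consistent.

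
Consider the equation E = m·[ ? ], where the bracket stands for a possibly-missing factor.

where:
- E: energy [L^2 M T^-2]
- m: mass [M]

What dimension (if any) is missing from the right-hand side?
[L^2 T^-2] — velocity squared (e.g. v²)

E has dimensions [L^2 M T^-2]; m has dimensions [M].
The bracketed factor must supply [L^2 M T^-2] / [M] = [L^2 T^-2].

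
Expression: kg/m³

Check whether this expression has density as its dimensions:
Yes

The expression kg/m³ has dimensions [L^-3 M], which is exactly density [L^-3 M].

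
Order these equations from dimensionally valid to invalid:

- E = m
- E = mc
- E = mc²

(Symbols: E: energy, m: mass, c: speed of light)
Dimensionally correct: E = mc²
Dimensionally incorrect: E = m, E = mc
Ordered (correct first, then incorrect): E = mc², E = m, E = mc

- E = m: LHS [L^2 M T^-2], RHS [M] → incorrect ✗
- E = mc: LHS [L^2 M T^-2], RHS [L M T^-1] → incorrect ✗
- E = mc²: LHS [L^2 M T^-2], RHS [L^2 M T^-2] → correct ✓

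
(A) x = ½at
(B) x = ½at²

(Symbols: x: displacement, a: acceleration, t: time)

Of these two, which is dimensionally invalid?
(A)

(A) x = ½at: LHS [L], RHS [L T^-1] ✗
(B) x = ½at²: LHS [L], RHS [L] ✓

Expression (A) x = ½at is dimensionally incorrect.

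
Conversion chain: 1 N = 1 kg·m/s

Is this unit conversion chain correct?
The chain is incorrect (it contains an error).

Incorrect: Newton is kg·m/s², not kg·m/s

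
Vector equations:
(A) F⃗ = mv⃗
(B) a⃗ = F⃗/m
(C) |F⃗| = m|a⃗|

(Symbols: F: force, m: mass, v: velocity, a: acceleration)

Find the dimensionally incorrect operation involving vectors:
(A) F⃗ = mv⃗

(A) F⃗ = mv⃗: LHS [L M T^-2], RHS [L M T^-1] ✗ — mass times velocity is momentum, not force; should be ma⃗
(B) a⃗ = F⃗/m: LHS [L T^-2], RHS [L T^-2] ✓ — force (vector) divided by mass (scalar)
(C) |F⃗| = m|a⃗|: LHS [L M T^-2], RHS [L M T^-2] ✓ — magnitudes of vectors are scalars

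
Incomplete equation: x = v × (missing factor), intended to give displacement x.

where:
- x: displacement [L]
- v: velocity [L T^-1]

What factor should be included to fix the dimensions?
t (time), dimensions [T]

x has dimensions [L] and v has dimensions [L T^-1].
The missing factor must have dimensions [L] / [L T^-1] = [T], i.e. time (t).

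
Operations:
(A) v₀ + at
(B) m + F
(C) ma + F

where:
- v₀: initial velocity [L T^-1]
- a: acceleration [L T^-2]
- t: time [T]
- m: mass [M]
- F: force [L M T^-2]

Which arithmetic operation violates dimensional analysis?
(B) m + F

(A) v₀ + at: v₀ [L T^-1] and at [L T^-1] — same dimensions ✓
(B) m + F: m [M] and F [L M T^-2] — different dimensions cannot be added/subtracted ✗
(C) ma + F: ma [L M T^-2] and F [L M T^-2] — same dimensions ✓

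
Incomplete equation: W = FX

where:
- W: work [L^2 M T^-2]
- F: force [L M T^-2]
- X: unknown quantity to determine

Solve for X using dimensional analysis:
X = d (distance), dimensions [L]

W has dimensions [L^2 M T^-2]; the rest of the RHS (F) has dimensions [L M T^-2].
So X must have dimensions [L] — X = d (distance).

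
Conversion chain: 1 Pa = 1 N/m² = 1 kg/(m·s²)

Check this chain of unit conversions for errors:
The chain is correct (no errors).

Correct: Pascal is Newton per square meter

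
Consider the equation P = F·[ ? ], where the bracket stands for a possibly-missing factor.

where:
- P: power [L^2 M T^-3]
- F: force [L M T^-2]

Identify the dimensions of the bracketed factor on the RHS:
[L T^-1] — velocity (e.g. v)

P has dimensions [L^2 M T^-3]; F has dimensions [L M T^-2].
The bracketed factor must supply [L^2 M T^-3] / [L M T^-2] = [L T^-1].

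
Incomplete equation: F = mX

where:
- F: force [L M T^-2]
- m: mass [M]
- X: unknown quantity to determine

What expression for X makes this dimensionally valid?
X = a (acceleration), dimensions [L T^-2]

F has dimensions [L M T^-2]; the rest of the RHS (m) has dimensions [M].
So X must have dimensions [L T^-2] — X = a (acceleration).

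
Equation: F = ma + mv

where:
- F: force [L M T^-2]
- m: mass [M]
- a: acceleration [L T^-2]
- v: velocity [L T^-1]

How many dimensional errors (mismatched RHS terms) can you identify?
1

LHS F: [L M T^-2]
- ma: [L M T^-2] ✓
- mv: [L M T^-1] ✗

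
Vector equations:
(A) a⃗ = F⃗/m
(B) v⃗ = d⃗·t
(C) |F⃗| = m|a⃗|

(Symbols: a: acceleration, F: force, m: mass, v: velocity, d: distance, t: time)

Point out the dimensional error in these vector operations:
(B) v⃗ = d⃗·t

(A) a⃗ = F⃗/m: LHS [L T^-2], RHS [L T^-2] ✓ — force (vector) divided by mass (scalar)
(B) v⃗ = d⃗·t: LHS [L T^-1], RHS [L T] ✗ — velocity is displacement per time; should be d⃗/t
(C) |F⃗| = m|a⃗|: LHS [L M T^-2], RHS [L M T^-2] ✓ — magnitudes of vectors are scalars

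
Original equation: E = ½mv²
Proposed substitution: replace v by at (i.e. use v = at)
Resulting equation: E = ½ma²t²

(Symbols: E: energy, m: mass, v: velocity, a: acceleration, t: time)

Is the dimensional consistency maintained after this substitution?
Yes

[v] = [L T^-1] and [at] = [L T^-1]. These match, so the substitution replaces a quantity by one of the same dimensions and the result E = ½ma²t² has LHS [L^2 M T^-2] vs RHS [L^2 M T^-2] — still consistent.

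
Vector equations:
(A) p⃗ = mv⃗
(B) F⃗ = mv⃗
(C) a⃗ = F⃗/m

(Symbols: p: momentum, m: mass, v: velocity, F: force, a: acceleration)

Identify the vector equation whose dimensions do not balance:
(B) F⃗ = mv⃗

(A) p⃗ = mv⃗: LHS [L M T^-1], RHS [L M T^-1] ✓ — mass (scalar) times velocity (vector)
(B) F⃗ = mv⃗: LHS [L M T^-2], RHS [L M T^-1] ✗ — mass times velocity is momentum, not force; should be ma⃗
(C) a⃗ = F⃗/m: LHS [L T^-2], RHS [L T^-2] ✓ — force (vector) divided by mass (scalar)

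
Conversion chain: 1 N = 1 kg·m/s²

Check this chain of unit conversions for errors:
The chain is correct (no errors).

Correct: Newton is defined as kg·m/s²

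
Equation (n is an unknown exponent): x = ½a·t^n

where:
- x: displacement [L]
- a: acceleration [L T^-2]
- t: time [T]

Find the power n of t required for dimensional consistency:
n = 2

x has dimensions [L]; t has dimensions [T].
The rest of the RHS has dimensions [L T^-2], so t^n must supply [T^2].
With n = 2: ½a·t^2 has dimensions [L], matching the LHS ✓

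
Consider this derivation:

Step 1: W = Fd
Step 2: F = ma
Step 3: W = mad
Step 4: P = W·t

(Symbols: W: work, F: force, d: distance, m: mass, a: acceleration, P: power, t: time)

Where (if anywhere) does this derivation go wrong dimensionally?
Step 4

Step 1: W = Fd → LHS [L^2 M T^-2], RHS [L^2 M T^-2] ✓
Step 2: F = ma → LHS [L M T^-2], RHS [L M T^-2] ✓
Step 3: W = mad → LHS [L^2 M T^-2], RHS [L^2 M T^-2] ✓
Step 4: P = W·t → LHS [L^2 M T^-3], RHS [L^2 M T^-1] ✗

The first dimensional inconsistency appears in step 4: P = W·t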